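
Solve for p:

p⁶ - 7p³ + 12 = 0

p = 1.4422 or p = 1.5874

Let u = p³. The equation becomes u² - 7u + 12 = 0.
Factor: (u - 3)(u - 4) = 0, so u = 3 or u = 4.
p³ = 3 gives p = ∛(3) ≈ 1.4422.
p³ = 4 gives p = ∛(4) ≈ 1.5874.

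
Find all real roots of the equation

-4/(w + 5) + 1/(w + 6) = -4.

Multiply both sides by (w + 5)(w + 6):
-4(w + 6) + (w + 5) = -4(w + 5)(w + 6).
Expand and collect terms: -4w² - 41w - 101 = 0.
By the quadratic formula, w = (41 ± √65) / -8, so w ≈ -6.1328 or w ≈ -4.1172.
Neither value makes a denominator zero (w ≠ -5, w ≠ -6), so both are valid.

w = -6.1328 or w = -4.1172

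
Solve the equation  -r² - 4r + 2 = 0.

Discriminant: (-4)² − 4·(-1)·2 = 24.
Quadratic formula: r = (4 ± √24) / (-2).
So r = -√(6) - 2 ≈ -4.4495 or r = -2 + √(6) ≈ 0.4495.

r = -4.4495 or r = 0.4495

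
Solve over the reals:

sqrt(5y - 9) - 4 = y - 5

y = 2 or y = 5

Isolate the radical: sqrt(5y - 9) = y - 1.
Square both sides: 5y - 9 = (y - 1)^2.
Expand and rearrange: y^2 - 7y + 10 = 0.
Solving gives y = 5 or y = 2.
Check each candidate in the original equation:
  y = 5: sqrt(16) = 4, while y - 1 = 4 — valid.
  y = 2: sqrt(1) = 1, while y - 1 = 1 — valid.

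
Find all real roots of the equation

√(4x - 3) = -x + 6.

Square both sides: 4x - 3 = (-x + 6)².
Expand and rearrange: x² - 16x + 39 = 0.
Solving gives x = 13 or x = 3.
Check each candidate in the original equation:
  x = 13: √(49) = 7, while -x + 6 = -7 — extraneous.
  x = 3: √(9) = 3, while -x + 6 = 3 — valid.

x = 3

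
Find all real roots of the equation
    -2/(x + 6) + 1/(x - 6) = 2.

Multiply both sides by (x + 6)(x - 6):
-2(x - 6) + (x + 6) = 2(x + 6)(x - 6).
Expand and collect terms: 2x^2 + x - 90 = 0.
By the quadratic formula, x = (-1 +/- sqrt(721)) / 4, so x ~= 6.4629 or x ~= -6.9629.
Neither value makes a denominator zero (x != -6, x != 6), so both are valid.

x = -6.9629 or x = 6.4629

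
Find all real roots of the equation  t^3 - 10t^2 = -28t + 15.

Rearrange: t^3 - 10t^2 + 28t - 15 = 0.
Possible rational roots are divisors of -15. Testing t = 5 gives 0, so (t - 5) is a factor.
Divide: t^3 - 10t^2 + 28t - 15 = (t - 5)(t^2 - 5t + 3).
Apply the quadratic formula to t^2 - 5t + 3 = 0: t = (5 +/- sqrt(13))/2, i.e. t ~= 4.3028 or t ~= 0.6972.

t = 0.6972 or t = 4.3028 or t = 5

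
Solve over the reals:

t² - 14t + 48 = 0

t = 6 or t = 8

Factor: (t - 6)(t - 8) = 0.
So t = 6 or t = 8.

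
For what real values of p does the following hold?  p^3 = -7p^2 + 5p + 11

Rearrange: p^3 + 7p^2 - 5p - 11 = 0.
Possible rational roots are divisors of -11. Testing p = -1 gives 0, so (p + 1) is a factor.
Divide: p^3 + 7p^2 - 5p - 11 = (p + 1)(p^2 + 6p - 11).
Apply the quadratic formula to p^2 + 6p - 11 = 0: p = (-6 +/- sqrt(80))/2, i.e. p ~= 1.4721 or p ~= -7.4721.

p = -7.4721 or p = -1 or p = 1.4721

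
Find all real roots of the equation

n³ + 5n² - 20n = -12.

n = -7.772 or n = 0.772 or n = 2

Rearrange: n³ + 5n² - 20n + 12 = 0.
Possible rational roots are divisors of 12. Testing n = 2 gives 0, so (n - 2) is a factor.
Divide: n³ + 5n² - 20n + 12 = (n - 2)(n² + 7n - 6).
Apply the quadratic formula to n² + 7n - 6 = 0: n = (-7 ± √73)/2, i.e. n ≈ 0.772 or n ≈ -7.772.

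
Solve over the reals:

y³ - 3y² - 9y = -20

y = -2.7913 or y = 1.7913 or y = 4

Rearrange: y³ - 3y² - 9y + 20 = 0.
Possible rational roots are divisors of 20. Testing y = 4 gives 0, so (y - 4) is a factor.
Divide: y³ - 3y² - 9y + 20 = (y - 4)(y² + y - 5).
Apply the quadratic formula to y² + y - 5 = 0: y = (-1 ± √21)/2, i.e. y ≈ 1.7913 or y ≈ -2.7913.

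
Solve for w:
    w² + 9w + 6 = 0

Discriminant: (9)² − 4·1·6 = 57.
Quadratic formula: w = (-9 ± √57) / 2.
So w = -9/2 + √(57)/2 ≈ -0.7251 or w = -9/2 - √(57)/2 ≈ -8.2749.

w = -8.2749 or w = -0.7251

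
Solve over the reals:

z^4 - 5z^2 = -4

Let u = z^2. The equation becomes u^2 - 5u + 4 = 0.
Factor: (u - 1)(u - 4) = 0, so u = 1 or u = 4.
z^2 = 1 gives z = +/-1.
z^2 = 4 gives z = +/-2.

z = -2 or z = -1 or z = 1 or z = 2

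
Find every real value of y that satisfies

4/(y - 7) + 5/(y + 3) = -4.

y = -4.3705 or y = 6.1205

Multiply both sides by (y - 7)(y + 3):
4(y + 3) + 5(y - 7) = -4(y - 7)(y + 3).
Expand and collect terms: -4y² + 7y + 107 = 0.
By the quadratic formula, y = (-7 ± √1761) / -8, so y ≈ -4.3705 or y ≈ 6.1205.
Neither value makes a denominator zero (y ≠ 7, y ≠ -3), so both are valid.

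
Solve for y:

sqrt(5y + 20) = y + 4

Square both sides: 5y + 20 = (y + 4)^2.
Expand and rearrange: y^2 + 3y - 4 = 0.
Solving gives y = 1 or y = -4.
Check each candidate in the original equation:
  y = 1: sqrt(25) = 5, while y + 4 = 5 — valid.
  y = -4: sqrt(0) = 0, while y + 4 = 0 — valid.

y = -4 or y = 1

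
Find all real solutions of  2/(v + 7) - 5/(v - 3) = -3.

Multiply both sides by (v + 7)(v - 3):
2(v - 3) - 5(v + 7) = -3(v + 7)(v - 3).
Expand and collect terms: -3v² - 9v + 104 = 0.
By the quadratic formula, v = (9 ± √1329) / -6, so v ≈ -7.5759 or v ≈ 4.5759.
Neither value makes a denominator zero (v ≠ -7, v ≠ 3), so both are valid.

v = -7.5759 or v = 4.5759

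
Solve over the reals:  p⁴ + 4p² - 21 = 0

p = -1.7321 or p = 1.7321

Let u = p². The equation becomes u² + 4u - 21 = 0.
Factor: (u - 3)(u + 7) = 0, so u = 3 or u = -7.
p² = 3 gives p = ±√(3) ≈ ±1.7321.
p² = -7 < 0 has no real solution.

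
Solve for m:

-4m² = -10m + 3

m = 0.3486 or m = 2.1514

Rearrange to standard form: -4m² + 10m - 3 = 0.
Discriminant: (10)² − 4·(-4)·(-3) = 52.
Quadratic formula: m = (-10 ± √52) / (-8).
So m = 5/4 - √(13)/4 ≈ 0.3486 or m = √(13)/4 + 5/4 ≈ 2.1514.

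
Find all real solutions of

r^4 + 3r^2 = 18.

Let u = r^2. The equation becomes u^2 + 3u - 18 = 0.
Factor: (u + 6)(u - 3) = 0, so u = -6 or u = 3.
r^2 = -6 < 0 has no real solution.
r^2 = 3 gives r = +/-sqrt(3) ~= +/-1.7321.

r = -1.7321 or r = 1.7321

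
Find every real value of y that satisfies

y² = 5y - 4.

y = 1 or y = 4

Bring every term to one side: y² - 5y + 4 = 0.
Factor: (y - 1)(y - 4) = 0.
So y = 1 or y = 4.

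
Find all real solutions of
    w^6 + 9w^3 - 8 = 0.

w = -2.1411 or w = 0.9341

Let u = w^3. The equation becomes u^2 + 9u - 8 = 0.
By the quadratic formula, u = -9/2 + sqrt(113)/2 or u = -sqrt(113)/2 - 9/2.
w^3 = -9/2 + sqrt(113)/2 gives w = (-9/2 + sqrt(113)/2)^(1/3) ~= 0.9341.
w^3 = -sqrt(113)/2 - 9/2 gives w = -(9/2 + sqrt(113)/2)^(1/3) ~= -2.1411.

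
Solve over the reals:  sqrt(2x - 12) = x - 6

x = 6 or x = 8

Square both sides: 2x - 12 = (x - 6)^2.
Expand and rearrange: x^2 - 14x + 48 = 0.
Solving gives x = 8 or x = 6.
Check each candidate in the original equation:
  x = 8: sqrt(4) = 2, while x - 6 = 2 — valid.
  x = 6: sqrt(0) = 0, while x - 6 = 0 — valid.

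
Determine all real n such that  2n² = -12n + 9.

Rearrange to standard form: 2n² + 12n - 9 = 0.
Discriminant: (12)² − 4·2·(-9) = 216.
Quadratic formula: n = (-12 ± √216) / 4.
So n = -3 + 3·√(6)/2 ≈ 0.6742 or n = -3·√(6)/2 - 3 ≈ -6.6742.

n = -6.6742 or n = 0.6742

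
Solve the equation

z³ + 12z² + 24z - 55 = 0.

z = -8.3218 or z = -5 or z = 1.3218

Possible rational roots are divisors of -55. Testing z = -5 gives 0, so (z + 5) is a factor.
Divide: z³ + 12z² + 24z - 55 = (z + 5)(z² + 7z - 11).
Apply the quadratic formula to z² + 7z - 11 = 0: z = (-7 ± √93)/2, i.e. z ≈ 1.3218 or z ≈ -8.3218.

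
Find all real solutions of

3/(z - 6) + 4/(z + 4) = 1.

z = -1.1789 or z = 10.1789

Multiply both sides by (z - 6)(z + 4):
3(z + 4) + 4(z - 6) = (z - 6)(z + 4).
Expand and collect terms: z^2 - 9z - 12 = 0.
By the quadratic formula, z = (9 +/- sqrt(129)) / 2, so z ~= 10.1789 or z ~= -1.1789.
Neither value makes a denominator zero (z != 6, z != -4), so both are valid.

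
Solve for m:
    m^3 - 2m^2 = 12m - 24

m = -3.4641 or m = 2 or m = 3.4641

Rearrange: m^3 - 2m^2 - 12m + 24 = 0.
Possible rational roots are divisors of 24. Testing m = 2 gives 0, so (m - 2) is a factor.
Divide: m^3 - 2m^2 - 12m + 24 = (m - 2)(m^2 - 12).
Apply the quadratic formula to m^2 - 12 = 0: m = (0 +/- sqrt(48))/2, i.e. m ~= 3.4641 or m ~= -3.4641.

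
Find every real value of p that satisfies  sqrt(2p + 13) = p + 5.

Square both sides: 2p + 13 = (p + 5)^2.
Expand and rearrange: p^2 + 8p + 12 = 0.
Solving gives p = -2 or p = -6.
Check each candidate in the original equation:
  p = -2: sqrt(9) = 3, while p + 5 = 3 — valid.
  p = -6: sqrt(1) = 1, while p + 5 = -1 — extraneous.

p = -2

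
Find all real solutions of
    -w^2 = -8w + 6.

w = 0.8377 or w = 7.1623

Rearrange to standard form: -w^2 + 8w - 6 = 0.
Discriminant: (8)^2 - 4*(-1)*(-6) = 40.
Quadratic formula: w = (-8 +/- sqrt(40)) / (-2).
So w = 4 - sqrt(10) ~= 0.8377 or w = sqrt(10) + 4 ~= 7.1623.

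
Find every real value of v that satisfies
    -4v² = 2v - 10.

v = -1.8508 or v = 1.3508

Rearrange to standard form: -4v² - 2v + 10 = 0.
Discriminant: (-2)² − 4·(-4)·10 = 164.
Quadratic formula: v = (2 ± √164) / (-8).
So v = -√(41)/4 - 1/4 ≈ -1.8508 or v = -1/4 + √(41)/4 ≈ 1.3508.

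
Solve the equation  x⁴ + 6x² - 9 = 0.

x = -1.1147 or x = 1.1147

Let u = x². The equation becomes u² + 6u - 9 = 0.
By the quadratic formula, u = -3 + 3·√(2) or u = -3·√(2) - 3.
x² = -3 + 3·√(2) gives x = ±√(-3 + 3·√(2)) ≈ ±1.1147.
x² = -3·√(2) - 3 < 0 has no real solution.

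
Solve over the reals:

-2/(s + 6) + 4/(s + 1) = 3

s = -6.5373 or s = 0.204

Multiply both sides by (s + 6)(s + 1):
-2(s + 1) + 4(s + 6) = 3(s + 6)(s + 1).
Expand and collect terms: 3s² + 19s - 4 = 0.
By the quadratic formula, s = (-19 ± √409) / 6, so s ≈ 0.204 or s ≈ -6.5373.
Neither value makes a denominator zero (s ≠ -6, s ≠ -1), so both are valid.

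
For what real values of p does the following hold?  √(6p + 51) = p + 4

p = 5

Square both sides: 6p + 51 = (p + 4)².
Expand and rearrange: p² + 2p - 35 = 0.
Solving gives p = 5 or p = -7.
Check each candidate in the original equation:
  p = 5: √(81) = 9, while p + 4 = 9 — valid.
  p = -7: √(9) = 3, while p + 4 = -3 — extraneous.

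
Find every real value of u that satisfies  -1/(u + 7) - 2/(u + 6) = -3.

u = -6.8165 or u = -5.1835

Multiply both sides by (u + 7)(u + 6):
-(u + 6) - 2(u + 7) = -3(u + 7)(u + 6).
Expand and collect terms: -3u² - 36u - 106 = 0.
By the quadratic formula, u = (36 ± √24) / -6, so u ≈ -6.8165 or u ≈ -5.1835.
Neither value makes a denominator zero (u ≠ -7, u ≠ -6), so both are valid.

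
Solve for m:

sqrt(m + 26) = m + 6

m = -1

Square both sides: m + 26 = (m + 6)^2.
Expand and rearrange: m^2 + 11m + 10 = 0.
Solving gives m = -1 or m = -10.
Check each candidate in the original equation:
  m = -1: sqrt(25) = 5, while m + 6 = 5 — valid.
  m = -10: sqrt(16) = 4, while m + 6 = -4 — extraneous.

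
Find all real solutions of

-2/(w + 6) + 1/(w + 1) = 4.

w = -6.4782 or w = -0.7718

Multiply both sides by (w + 6)(w + 1):
-2(w + 1) + (w + 6) = 4(w + 6)(w + 1).
Expand and collect terms: 4w^2 + 29w + 20 = 0.
By the quadratic formula, w = (-29 +/- sqrt(521)) / 8, so w ~= -0.7718 or w ~= -6.4782.
Neither value makes a denominator zero (w != -6, w != -1), so both are valid.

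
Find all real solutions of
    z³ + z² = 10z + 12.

z = -3 or z = -1.2361 or z = 3.2361

Rearrange: z³ + z² - 10z - 12 = 0.
Possible rational roots are divisors of -12. Testing z = -3 gives 0, so (z + 3) is a factor.
Divide: z³ + z² - 10z - 12 = (z + 3)(z² - 2z - 4).
Apply the quadratic formula to z² - 2z - 4 = 0: z = (2 ± √20)/2, i.e. z ≈ 3.2361 or z ≈ -1.2361.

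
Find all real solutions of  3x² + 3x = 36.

Bring every term to one side: 3x² + 3x - 36 = 0.
Factor: 3(x + 4)(x - 3) = 0.
So x = -4 or x = 3.

x = -4 or x = 3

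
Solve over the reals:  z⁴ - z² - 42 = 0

z = -2.6458 or z = 2.6458

Let u = z². The equation becomes u² - u - 42 = 0.
Factor: (u + 6)(u - 7) = 0, so u = -6 or u = 7.
z² = -6 < 0 has no real solution.
z² = 7 gives z = ±√(7) ≈ ±2.6458.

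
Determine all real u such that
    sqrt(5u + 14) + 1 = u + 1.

u = 7

Isolate the radical: sqrt(5u + 14) = u.
Square both sides: 5u + 14 = (u)^2.
Expand and rearrange: u^2 - 5u - 14 = 0.
Solving gives u = 7 or u = -2.
Check each candidate in the original equation:
  u = 7: sqrt(49) = 7, while u = 7 — valid.
  u = -2: sqrt(4) = 2, while u = -2 — extraneous.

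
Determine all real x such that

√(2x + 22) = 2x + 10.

Square both sides: 2x + 22 = (2x + 10)².
Expand and rearrange: 4x² + 38x + 78 = 0.
Solving gives x = -3 or x = -6.5.
Check each candidate in the original equation:
  x = -3: √(16) = 4, while 2x + 10 = 4 — valid.
  x = -6.5: √(9) = 3, while 2x + 10 = -3 — extraneous.

x = -3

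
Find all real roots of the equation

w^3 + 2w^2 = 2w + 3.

w = -2.3028 or w = -1 or w = 1.3028

Rearrange: w^3 + 2w^2 - 2w - 3 = 0.
Possible rational roots are divisors of -3. Testing w = -1 gives 0, so (w + 1) is a factor.
Divide: w^3 + 2w^2 - 2w - 3 = (w + 1)(w^2 + w - 3).
Apply the quadratic formula to w^2 + w - 3 = 0: w = (-1 +/- sqrt(13))/2, i.e. w ~= 1.3028 or w ~= -2.3028.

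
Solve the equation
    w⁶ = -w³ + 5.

Let u = w³. The equation becomes u² + u - 5 = 0.
By the quadratic formula, u = -1/2 + √(21)/2 or u = -√(21)/2 - 1/2.
w³ = -1/2 + √(21)/2 gives w = ∛(-1/2 + √(21)/2) ≈ 1.2145.
w³ = -√(21)/2 - 1/2 gives w = -∛(1/2 + √(21)/2) ≈ -1.408.

w = -1.408 or w = 1.2145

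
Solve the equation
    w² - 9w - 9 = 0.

Discriminant: (-9)² − 4·1·(-9) = 117.
Quadratic formula: w = (9 ± √117) / 2.
So w = 9/2 + 3·√(13)/2 ≈ 9.9083 or w = 9/2 - 3·√(13)/2 ≈ -0.9083.

w = -0.9083 or w = 9.9083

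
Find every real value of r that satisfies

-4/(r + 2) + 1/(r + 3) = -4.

r = -3.1328 or r = -1.1172

Multiply both sides by (r + 2)(r + 3):
-4(r + 3) + (r + 2) = -4(r + 2)(r + 3).
Expand and collect terms: -4r² - 17r - 14 = 0.
By the quadratic formula, r = (17 ± √65) / -8, so r ≈ -3.1328 or r ≈ -1.1172.
Neither value makes a denominator zero (r ≠ -2, r ≠ -3), so both are valid.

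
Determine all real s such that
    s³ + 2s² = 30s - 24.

Rearrange: s³ + 2s² - 30s + 24 = 0.
Possible rational roots are divisors of 24. Testing s = 4 gives 0, so (s - 4) is a factor.
Divide: s³ + 2s² - 30s + 24 = (s - 4)(s² + 6s - 6).
Apply the quadratic formula to s² + 6s - 6 = 0: s = (-6 ± √60)/2, i.e. s ≈ 0.873 or s ≈ -6.873.

s = -6.873 or s = 0.873 or s = 4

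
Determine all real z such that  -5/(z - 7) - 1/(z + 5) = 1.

Multiply both sides by (z - 7)(z + 5):
-5(z + 5) - (z - 7) = (z - 7)(z + 5).
Expand and collect terms: z² + 4z - 17 = 0.
By the quadratic formula, z = (-4 ± √84) / 2, so z ≈ 2.5826 or z ≈ -6.5826.
Neither value makes a denominator zero (z ≠ 7, z ≠ -5), so both are valid.

z = -6.5826 or z = 2.5826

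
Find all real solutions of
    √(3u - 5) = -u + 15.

u = 10

Square both sides: 3u - 5 = (-u + 15)².
Expand and rearrange: u² - 33u + 230 = 0.
Solving gives u = 23 or u = 10.
Check each candidate in the original equation:
  u = 23: √(64) = 8, while -u + 15 = -8 — extraneous.
  u = 10: √(25) = 5, while -u + 15 = 5 — valid.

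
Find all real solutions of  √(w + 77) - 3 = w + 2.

w = 4

Isolate the radical: √(w + 77) = w + 5.
Square both sides: w + 77 = (w + 5)².
Expand and rearrange: w² + 9w - 52 = 0.
Solving gives w = 4 or w = -13.
Check each candidate in the original equation:
  w = 4: √(81) = 9, while w + 5 = 9 — valid.
  w = -13: √(64) = 8, while w + 5 = -8 — extraneous.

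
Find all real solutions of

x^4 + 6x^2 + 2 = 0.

Let u = x^2. The equation becomes u^2 + 6u + 2 = 0.
By the quadratic formula, u = -3 + sqrt(7) or u = -3 - sqrt(7).
x^2 = -3 + sqrt(7) < 0 has no real solution.
x^2 = -3 - sqrt(7) < 0 has no real solution.

No real solutions.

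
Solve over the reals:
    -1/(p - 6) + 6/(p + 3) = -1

p = -8.6158 or p = 6.6158

Multiply both sides by (p - 6)(p + 3):
-(p + 3) + 6(p - 6) = -(p - 6)(p + 3).
Expand and collect terms: -p^2 - 2p + 57 = 0.
By the quadratic formula, p = (2 +/- sqrt(232)) / -2, so p ~= -8.6158 or p ~= 6.6158.
Neither value makes a denominator zero (p != 6, p != -3), so both are valid.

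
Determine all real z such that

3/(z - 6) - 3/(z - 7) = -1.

Multiply both sides by (z - 6)(z - 7):
3(z - 7) - 3(z - 6) = -(z - 6)(z - 7).
Expand and collect terms: -z² + 13z - 39 = 0.
By the quadratic formula, z = (-13 ± √13) / -2, so z ≈ 4.6972 or z ≈ 8.3028.
Neither value makes a denominator zero (z ≠ 6, z ≠ 7), so both are valid.

z = 4.6972 or z = 8.3028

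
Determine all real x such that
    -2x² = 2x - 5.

Rearrange to standard form: -2x² - 2x + 5 = 0.
Discriminant: (-2)² − 4·(-2)·5 = 44.
Quadratic formula: x = (2 ± √44) / (-4).
So x = -√(11)/2 - 1/2 ≈ -2.1583 or x = -1/2 + √(11)/2 ≈ 1.1583.

x = -2.1583 or x = 1.1583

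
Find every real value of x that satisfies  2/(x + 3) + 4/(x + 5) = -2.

Multiply both sides by (x + 3)(x + 5):
2(x + 5) + 4(x + 3) = -2(x + 3)(x + 5).
Expand and collect terms: -2x^2 - 22x - 52 = 0.
By the quadratic formula, x = (22 +/- sqrt(68)) / -4, so x ~= -7.5616 or x ~= -3.4384.
Neither value makes a denominator zero (x != -3, x != -5), so both are valid.

x = -7.5616 or x = -3.4384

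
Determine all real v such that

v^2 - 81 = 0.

Factor: (v + 9)(v - 9) = 0.
So v = -9 or v = 9.

v = -9 or v = 9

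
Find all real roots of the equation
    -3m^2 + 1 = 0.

Discriminant: (0)^2 - 4*(-3)*1 = 12.
Quadratic formula: m = (0 +/- sqrt(12)) / (-6).
So m = -sqrt(3)/3 ~= -0.5774 or m = sqrt(3)/3 ~= 0.5774.

m = -0.5774 or m = 0.5774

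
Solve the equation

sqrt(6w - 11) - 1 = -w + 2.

Isolate the radical: sqrt(6w - 11) = -w + 3.
Square both sides: 6w - 11 = (-w + 3)^2.
Expand and rearrange: w^2 - 12w + 20 = 0.
Solving gives w = 10 or w = 2.
Check each candidate in the original equation:
  w = 10: sqrt(49) = 7, while -w + 3 = -7 — extraneous.
  w = 2: sqrt(1) = 1, while -w + 3 = 1 — valid.

w = 2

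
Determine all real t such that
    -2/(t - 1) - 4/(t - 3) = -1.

t = 1.5359 or t = 8.4641

Multiply both sides by (t - 1)(t - 3):
-2(t - 3) - 4(t - 1) = -(t - 1)(t - 3).
Expand and collect terms: -t² + 10t - 13 = 0.
By the quadratic formula, t = (-10 ± √48) / -2, so t ≈ 1.5359 or t ≈ 8.4641.
Neither value makes a denominator zero (t ≠ 1, t ≠ 3), so both are valid.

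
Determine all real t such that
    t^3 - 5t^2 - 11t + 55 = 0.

Possible rational roots are divisors of 55. Testing t = 5 gives 0, so (t - 5) is a factor.
Divide: t^3 - 5t^2 - 11t + 55 = (t - 5)(t^2 - 11).
Apply the quadratic formula to t^2 - 11 = 0: t = (0 +/- sqrt(44))/2, i.e. t ~= 3.3166 or t ~= -3.3166.

t = -3.3166 or t = 3.3166 or t = 5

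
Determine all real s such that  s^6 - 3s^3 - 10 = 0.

Let u = s^3. The equation becomes u^2 - 3u - 10 = 0.
Factor: (u - 5)(u + 2) = 0, so u = 5 or u = -2.
s^3 = 5 gives s = (5)^(1/3) ~= 1.71.
s^3 = -2 gives s = -(2)^(1/3) ~= -1.2599.

s = -1.2599 or s = 1.71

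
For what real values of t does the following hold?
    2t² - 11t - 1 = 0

t = -0.0895 or t = 5.5895

Discriminant: (-11)² − 4·2·(-1) = 129.
Quadratic formula: t = (11 ± √129) / 4.
So t = 11/4 + √(129)/4 ≈ 5.5895 or t = 11/4 - √(129)/4 ≈ -0.0895.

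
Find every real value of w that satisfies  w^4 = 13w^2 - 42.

w = -2.6458 or w = -2.4495 or w = 2.4495 or w = 2.6458

Let u = w^2. The equation becomes u^2 - 13u + 42 = 0.
Factor: (u - 6)(u - 7) = 0, so u = 6 or u = 7.
w^2 = 6 gives w = +/-sqrt(6) ~= +/-2.4495.
w^2 = 7 gives w = +/-sqrt(7) ~= +/-2.6458.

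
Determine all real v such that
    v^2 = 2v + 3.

v = -1 or v = 3

Bring every term to one side: v^2 - 2v - 3 = 0.
Factor: (v + 1)(v - 3) = 0.
So v = -1 or v = 3.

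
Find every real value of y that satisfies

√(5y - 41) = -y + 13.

y = 10

Square both sides: 5y - 41 = (-y + 13)².
Expand and rearrange: y² - 31y + 210 = 0.
Solving gives y = 21 or y = 10.
Check each candidate in the original equation:
  y = 21: √(64) = 8, while -y + 13 = -8 — extraneous.
  y = 10: √(9) = 3, while -y + 13 = 3 — valid.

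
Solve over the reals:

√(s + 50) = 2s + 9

Square both sides: s + 50 = (2s + 9)².
Expand and rearrange: 4s² + 35s + 31 = 0.
Solving gives s = -1 or s = -7.75.
Check each candidate in the original equation:
  s = -1: √(49) = 7, while 2s + 9 = 7 — valid.
  s = -7.75: √(42.25) = 6.5, while 2s + 9 = -6.5 — extraneous.

s = -1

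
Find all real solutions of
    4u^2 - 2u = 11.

u = -1.4271 or u = 1.9271

Rearrange to standard form: 4u^2 - 2u - 11 = 0.
Discriminant: (-2)^2 - 4*4*(-11) = 180.
Quadratic formula: u = (2 +/- sqrt(180)) / 8.
So u = 1/4 + 3*sqrt(5)/4 ~= 1.9271 or u = 1/4 - 3*sqrt(5)/4 ~= -1.4271.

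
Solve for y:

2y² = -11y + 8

y = -6.1504 or y = 0.6504

Rearrange to standard form: 2y² + 11y - 8 = 0.
Discriminant: (11)² − 4·2·(-8) = 185.
Quadratic formula: y = (-11 ± √185) / 4.
So y = -11/4 + √(185)/4 ≈ 0.6504 or y = -√(185)/4 - 11/4 ≈ -6.1504.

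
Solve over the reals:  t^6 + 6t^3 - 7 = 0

Let u = t^3. The equation becomes u^2 + 6u - 7 = 0.
Factor: (u - 1)(u + 7) = 0, so u = 1 or u = -7.
t^3 = 1 gives t = 1.
t^3 = -7 gives t = -(7)^(1/3) ~= -1.9129.

t = -1.9129 or t = 1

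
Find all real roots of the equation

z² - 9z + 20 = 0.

Factor: (z - 4)(z - 5) = 0.
So z = 4 or z = 5.

z = 4 or z = 5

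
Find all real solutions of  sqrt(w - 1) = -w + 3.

Square both sides: w - 1 = (-w + 3)^2.
Expand and rearrange: w^2 - 7w + 10 = 0.
Solving gives w = 5 or w = 2.
Check each candidate in the original equation:
  w = 5: sqrt(4) = 2, while -w + 3 = -2 — extraneous.
  w = 2: sqrt(1) = 1, while -w + 3 = 1 — valid.

w = 2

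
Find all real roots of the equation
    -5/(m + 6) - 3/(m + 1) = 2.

Multiply both sides by (m + 6)(m + 1):
-5(m + 1) - 3(m + 6) = 2(m + 6)(m + 1).
Expand and collect terms: 2m² + 22m + 35 = 0.
By the quadratic formula, m = (-22 ± √204) / 4, so m ≈ -1.9293 or m ≈ -9.0707.
Neither value makes a denominator zero (m ≠ -6, m ≠ -1), so both are valid.

m = -9.0707 or m = -1.9293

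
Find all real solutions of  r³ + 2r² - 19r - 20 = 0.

r = -5 or r = -1 or r = 4

Possible rational roots are divisors of -20. Testing r = -5 gives 0, so (r + 5) is a factor.
Divide: r³ + 2r² - 19r - 20 = (r + 5)(r² - 3r - 4).
Factor the quadratic: r = 4 or r = -1.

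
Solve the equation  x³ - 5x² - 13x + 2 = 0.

Possible rational roots are divisors of 2. Testing x = -2 gives 0, so (x + 2) is a factor.
Divide: x³ - 5x² - 13x + 2 = (x + 2)(x² - 7x + 1).
Apply the quadratic formula to x² - 7x + 1 = 0: x = (7 ± √45)/2, i.e. x ≈ 6.8541 or x ≈ 0.1459.

x = -2 or x = 0.1459 or x = 6.8541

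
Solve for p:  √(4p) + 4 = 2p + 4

p = 0 or p = 1

Isolate the radical: √(4p) = 2p.
Square both sides: 4p = (2p)².
Expand and rearrange: 4p² - 4p = 0.
Solving gives p = 1 or p = 0.
Check each candidate in the original equation:
  p = 1: √(4) = 2, while 2p = 2 — valid.
  p = 0: √(0) = 0, while 2p = 0 — valid.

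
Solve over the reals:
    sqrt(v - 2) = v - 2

v = 2 or v = 3

Square both sides: v - 2 = (v - 2)^2.
Expand and rearrange: v^2 - 5v + 6 = 0.
Solving gives v = 3 or v = 2.
Check each candidate in the original equation:
  v = 3: sqrt(1) = 1, while v - 2 = 1 — valid.
  v = 2: sqrt(0) = 0, while v - 2 = 0 — valid.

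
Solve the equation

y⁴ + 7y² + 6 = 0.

No real solutions.

Let u = y². The equation becomes u² + 7u + 6 = 0.
Factor: (u + 1)(u + 6) = 0, so u = -1 or u = -6.
y² = -1 < 0 has no real solution.
y² = -6 < 0 has no real solution.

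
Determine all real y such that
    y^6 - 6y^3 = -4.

y = 0.9142 or y = 1.7365

Let u = y^3. The equation becomes u^2 - 6u + 4 = 0.
By the quadratic formula, u = sqrt(5) + 3 or u = 3 - sqrt(5).
y^3 = sqrt(5) + 3 gives y = (sqrt(5) + 3)^(1/3) ~= 1.7365.
y^3 = 3 - sqrt(5) gives y = (3 - sqrt(5))^(1/3) ~= 0.9142.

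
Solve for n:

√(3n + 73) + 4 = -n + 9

Isolate the radical: √(3n + 73) = -n + 5.
Square both sides: 3n + 73 = (-n + 5)².
Expand and rearrange: n² - 13n - 48 = 0.
Solving gives n = 16 or n = -3.
Check each candidate in the original equation:
  n = 16: √(121) = 11, while -n + 5 = -11 — extraneous.
  n = -3: √(64) = 8, while -n + 5 = 8 — valid.

n = -3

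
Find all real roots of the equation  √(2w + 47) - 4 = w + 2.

Isolate the radical: √(2w + 47) = w + 6.
Square both sides: 2w + 47 = (w + 6)².
Expand and rearrange: w² + 10w - 11 = 0.
Solving gives w = 1 or w = -11.
Check each candidate in the original equation:
  w = 1: √(49) = 7, while w + 6 = 7 — valid.
  w = -11: √(25) = 5, while w + 6 = -5 — extraneous.

w = 1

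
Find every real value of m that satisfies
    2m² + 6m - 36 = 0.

m = -6 or m = 3

Factor: 2(m - 3)(m + 6) = 0.
So m = 3 or m = -6.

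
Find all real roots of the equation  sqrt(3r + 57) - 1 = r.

r = 8

Isolate the radical: sqrt(3r + 57) = r + 1.
Square both sides: 3r + 57 = (r + 1)^2.
Expand and rearrange: r^2 - r - 56 = 0.
Solving gives r = 8 or r = -7.
Check each candidate in the original equation:
  r = 8: sqrt(81) = 9, while r + 1 = 9 — valid.
  r = -7: sqrt(36) = 6, while r + 1 = -6 — extraneous.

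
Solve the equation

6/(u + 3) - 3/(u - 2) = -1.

Multiply both sides by (u + 3)(u - 2):
6(u - 2) - 3(u + 3) = -(u + 3)(u - 2).
Expand and collect terms: -u^2 - 4u + 27 = 0.
By the quadratic formula, u = (4 +/- sqrt(124)) / -2, so u ~= -7.5678 or u ~= 3.5678.
Neither value makes a denominator zero (u != -3, u != 2), so both are valid.

u = -7.5678 or u = 3.5678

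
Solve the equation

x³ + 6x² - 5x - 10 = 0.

Possible rational roots are divisors of -10. Testing x = -1 gives 0, so (x + 1) is a factor.
Divide: x³ + 6x² - 5x - 10 = (x + 1)(x² + 5x - 10).
Apply the quadratic formula to x² + 5x - 10 = 0: x = (-5 ± √65)/2, i.e. x ≈ 1.5311 or x ≈ -6.5311.

x = -6.5311 or x = -1 or x = 1.5311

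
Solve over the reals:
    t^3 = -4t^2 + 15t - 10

t = -6.5311 or t = 1 or t = 1.5311

Rearrange: t^3 + 4t^2 - 15t + 10 = 0.
Possible rational roots are divisors of 10. Testing t = 1 gives 0, so (t - 1) is a factor.
Divide: t^3 + 4t^2 - 15t + 10 = (t - 1)(t^2 + 5t - 10).
Apply the quadratic formula to t^2 + 5t - 10 = 0: t = (-5 +/- sqrt(65))/2, i.e. t ~= 1.5311 or t ~= -6.5311.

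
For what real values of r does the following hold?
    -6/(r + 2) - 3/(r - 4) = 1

Multiply both sides by (r + 2)(r - 4):
-6(r - 4) - 3(r + 2) = (r + 2)(r - 4).
Expand and collect terms: r^2 + 7r - 26 = 0.
By the quadratic formula, r = (-7 +/- sqrt(153)) / 2, so r ~= 2.6847 or r ~= -9.6847.
Neither value makes a denominator zero (r != -2, r != 4), so both are valid.

r = -9.6847 or r = 2.6847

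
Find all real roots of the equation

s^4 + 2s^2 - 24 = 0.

s = -2 or s = 2

Let u = s^2. The equation becomes u^2 + 2u - 24 = 0.
Factor: (u + 6)(u - 4) = 0, so u = -6 or u = 4.
s^2 = -6 < 0 has no real solution.
s^2 = 4 gives s = +/-2.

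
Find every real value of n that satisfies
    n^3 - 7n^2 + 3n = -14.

Rearrange: n^3 - 7n^2 + 3n + 14 = 0.
Possible rational roots are divisors of 14. Testing n = 2 gives 0, so (n - 2) is a factor.
Divide: n^3 - 7n^2 + 3n + 14 = (n - 2)(n^2 - 5n - 7).
Apply the quadratic formula to n^2 - 5n - 7 = 0: n = (5 +/- sqrt(53))/2, i.e. n ~= 6.1401 or n ~= -1.1401.

n = -1.1401 or n = 2 or n = 6.1401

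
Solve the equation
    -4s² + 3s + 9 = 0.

s = -1.1712 or s = 1.9212

Discriminant: (3)² − 4·(-4)·9 = 153.
Quadratic formula: s = (-3 ± √153) / (-8).
So s = 3/8 - 3·√(17)/8 ≈ -1.1712 or s = 3/8 + 3·√(17)/8 ≈ 1.9212.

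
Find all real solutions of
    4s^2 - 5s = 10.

s = -1.0752 or s = 2.3252

Rearrange to standard form: 4s^2 - 5s - 10 = 0.
Discriminant: (-5)^2 - 4*4*(-10) = 185.
Quadratic formula: s = (5 +/- sqrt(185)) / 8.
So s = 5/8 + sqrt(185)/8 ~= 2.3252 or s = 5/8 - sqrt(185)/8 ~= -1.0752.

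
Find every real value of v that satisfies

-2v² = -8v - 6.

Rearrange to standard form: -2v² + 8v + 6 = 0.
Discriminant: (8)² − 4·(-2)·6 = 112.
Quadratic formula: v = (-8 ± √112) / (-4).
So v = 2 - √(7) ≈ -0.6458 or v = 2 + √(7) ≈ 4.6458.

v = -0.6458 or v = 4.6458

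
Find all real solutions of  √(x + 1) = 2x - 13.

Square both sides: x + 1 = (2x - 13)².
Expand and rearrange: 4x² - 53x + 168 = 0.
Solving gives x = 8 or x = 5.25.
Check each candidate in the original equation:
  x = 8: √(9) = 3, while 2x - 13 = 3 — valid.
  x = 5.25: √(6.25) = 2.5, while 2x - 13 = -2.5 — extraneous.

x = 8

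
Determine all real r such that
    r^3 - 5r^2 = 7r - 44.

Rearrange: r^3 - 5r^2 - 7r + 44 = 0.
Possible rational roots are divisors of 44. Testing r = 4 gives 0, so (r - 4) is a factor.
Divide: r^3 - 5r^2 - 7r + 44 = (r - 4)(r^2 - r - 11).
Apply the quadratic formula to r^2 - r - 11 = 0: r = (1 +/- sqrt(45))/2, i.e. r ~= 3.8541 or r ~= -2.8541.

r = -2.8541 or r = 3.8541 or r = 4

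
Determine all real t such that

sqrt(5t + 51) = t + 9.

Square both sides: 5t + 51 = (t + 9)^2.
Expand and rearrange: t^2 + 13t + 30 = 0.
Solving gives t = -3 or t = -10.
Check each candidate in the original equation:
  t = -3: sqrt(36) = 6, while t + 9 = 6 — valid.
  t = -10: sqrt(1) = 1, while t + 9 = -1 — extraneous.

t = -3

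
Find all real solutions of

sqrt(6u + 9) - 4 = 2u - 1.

u = -1.5 or u = 0

Isolate the radical: sqrt(6u + 9) = 2u + 3.
Square both sides: 6u + 9 = (2u + 3)^2.
Expand and rearrange: 4u^2 + 6u = 0.
Solving gives u = 0 or u = -1.5.
Check each candidate in the original equation:
  u = 0: sqrt(9) = 3, while 2u + 3 = 3 — valid.
  u = -1.5: sqrt(0) = 0, while 2u + 3 = 0 — valid.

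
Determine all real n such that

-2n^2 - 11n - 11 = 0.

Discriminant: (-11)^2 - 4*(-2)*(-11) = 33.
Quadratic formula: n = (11 +/- sqrt(33)) / (-4).
So n = -11/4 - sqrt(33)/4 ~= -4.1861 or n = -11/4 + sqrt(33)/4 ~= -1.3139.

n = -4.1861 or n = -1.3139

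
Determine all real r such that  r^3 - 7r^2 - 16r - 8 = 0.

Possible rational roots are divisors of -8. Testing r = -1 gives 0, so (r + 1) is a factor.
Divide: r^3 - 7r^2 - 16r - 8 = (r + 1)(r^2 - 8r - 8).
Apply the quadratic formula to r^2 - 8r - 8 = 0: r = (8 +/- sqrt(96))/2, i.e. r ~= 8.899 or r ~= -0.899.

r = -1 or r = -0.899 or r = 8.899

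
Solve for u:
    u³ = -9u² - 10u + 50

Rearrange: u³ + 9u² + 10u - 50 = 0.
Possible rational roots are divisors of -50. Testing u = -5 gives 0, so (u + 5) is a factor.
Divide: u³ + 9u² + 10u - 50 = (u + 5)(u² + 4u - 10).
Apply the quadratic formula to u² + 4u - 10 = 0: u = (-4 ± √56)/2, i.e. u ≈ 1.7417 or u ≈ -5.7417.

u = -5.7417 or u = -5 or u = 1.7417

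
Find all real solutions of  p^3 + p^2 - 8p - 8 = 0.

p = -2.8284 or p = -1 or p = 2.8284

Possible rational roots are divisors of -8. Testing p = -1 gives 0, so (p + 1) is a factor.
Divide: p^3 + p^2 - 8p - 8 = (p + 1)(p^2 - 8).
Apply the quadratic formula to p^2 - 8 = 0: p = (0 +/- sqrt(32))/2, i.e. p ~= 2.8284 or p ~= -2.8284.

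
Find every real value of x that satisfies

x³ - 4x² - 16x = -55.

x = -3.8541 or x = 2.8541 or x = 5

Rearrange: x³ - 4x² - 16x + 55 = 0.
Possible rational roots are divisors of 55. Testing x = 5 gives 0, so (x - 5) is a factor.
Divide: x³ - 4x² - 16x + 55 = (x - 5)(x² + x - 11).
Apply the quadratic formula to x² + x - 11 = 0: x = (-1 ± √45)/2, i.e. x ≈ 2.8541 or x ≈ -3.8541.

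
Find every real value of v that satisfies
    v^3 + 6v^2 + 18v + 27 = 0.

v = -3

Possible rational roots are divisors of 27. Testing v = -3 gives 0, so (v + 3) is a factor.
Divide: v^3 + 6v^2 + 18v + 27 = (v + 3)(v^2 + 3v + 9).
The quadratic v^2 + 3v + 9 has discriminant -27 < 0, so no further real roots.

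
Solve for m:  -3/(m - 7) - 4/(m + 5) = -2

Multiply both sides by (m - 7)(m + 5):
-3(m + 5) - 4(m - 7) = -2(m - 7)(m + 5).
Expand and collect terms: -2m^2 + 11m + 57 = 0.
By the quadratic formula, m = (-11 +/- sqrt(577)) / -4, so m ~= -3.2552 or m ~= 8.7552.
Neither value makes a denominator zero (m != 7, m != -5), so both are valid.

m = -3.2552 or m = 8.7552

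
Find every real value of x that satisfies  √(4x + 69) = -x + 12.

Square both sides: 4x + 69 = (-x + 12)².
Expand and rearrange: x² - 28x + 75 = 0.
Solving gives x = 25 or x = 3.
Check each candidate in the original equation:
  x = 25: √(169) = 13, while -x + 12 = -13 — extraneous.
  x = 3: √(81) = 9, while -x + 12 = 9 — valid.

x = 3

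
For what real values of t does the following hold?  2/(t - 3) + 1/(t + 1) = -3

Multiply both sides by (t - 3)(t + 1):
2(t + 1) + (t - 3) = -3(t - 3)(t + 1).
Expand and collect terms: -3t² + 3t + 10 = 0.
By the quadratic formula, t = (-3 ± √129) / -6, so t ≈ -1.393 or t ≈ 2.393.
Neither value makes a denominator zero (t ≠ 3, t ≠ -1), so both are valid.

t = -1.393 or t = 2.393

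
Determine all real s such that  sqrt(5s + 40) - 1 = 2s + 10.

Isolate the radical: sqrt(5s + 40) = 2s + 11.
Square both sides: 5s + 40 = (2s + 11)^2.
Expand and rearrange: 4s^2 + 39s + 81 = 0.
Solving gives s = -3 or s = -6.75.
Check each candidate in the original equation:
  s = -3: sqrt(25) = 5, while 2s + 11 = 5 — valid.
  s = -6.75: sqrt(6.25) = 2.5, while 2s + 11 = -2.5 — extraneous.

s = -3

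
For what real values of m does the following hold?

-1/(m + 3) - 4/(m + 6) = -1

Multiply both sides by (m + 3)(m + 6):
-(m + 6) - 4(m + 3) = -(m + 3)(m + 6).
Expand and collect terms: -m² - 4m = 0.
Factor or apply the quadratic formula: m = -4 or m = 0.
Neither value makes a denominator zero (m ≠ -3, m ≠ -6), so both are valid.

m = -4 or m = 0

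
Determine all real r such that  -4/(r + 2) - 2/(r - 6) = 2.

r = -4.217 or r = 5.217

Multiply both sides by (r + 2)(r - 6):
-4(r - 6) - 2(r + 2) = 2(r + 2)(r - 6).
Expand and collect terms: 2r² - 2r - 44 = 0.
By the quadratic formula, r = (2 ± √356) / 4, so r ≈ 5.217 or r ≈ -4.217.
Neither value makes a denominator zero (r ≠ -2, r ≠ 6), so both are valid.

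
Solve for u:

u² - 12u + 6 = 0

u = 0.5228 or u = 11.4772

Discriminant: (-12)² − 4·1·6 = 120.
Quadratic formula: u = (12 ± √120) / 2.
So u = √(30) + 6 ≈ 11.4772 or u = 6 - √(30) ≈ 0.5228.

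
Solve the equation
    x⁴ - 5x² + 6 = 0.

x = -1.7321 or x = -1.4142 or x = 1.4142 or x = 1.7321

Let u = x². The equation becomes u² - 5u + 6 = 0.
Factor: (u - 3)(u - 2) = 0, so u = 3 or u = 2.
x² = 3 gives x = ±√(3) ≈ ±1.7321.
x² = 2 gives x = ±√(2) ≈ ±1.4142.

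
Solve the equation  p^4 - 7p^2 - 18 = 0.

Let u = p^2. The equation becomes u^2 - 7u - 18 = 0.
Factor: (u - 9)(u + 2) = 0, so u = 9 or u = -2.
p^2 = 9 gives p = +/-3.
p^2 = -2 < 0 has no real solution.

p = -3 or p = 3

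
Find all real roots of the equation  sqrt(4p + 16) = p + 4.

p = -4 or p = 0

Square both sides: 4p + 16 = (p + 4)^2.
Expand and rearrange: p^2 + 4p = 0.
Solving gives p = 0 or p = -4.
Check each candidate in the original equation:
  p = 0: sqrt(16) = 4, while p + 4 = 4 — valid.
  p = -4: sqrt(0) = 0, while p + 4 = 0 — valid.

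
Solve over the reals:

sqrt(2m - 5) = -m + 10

m = 7

Square both sides: 2m - 5 = (-m + 10)^2.
Expand and rearrange: m^2 - 22m + 105 = 0.
Solving gives m = 15 or m = 7.
Check each candidate in the original equation:
  m = 15: sqrt(25) = 5, while -m + 10 = -5 — extraneous.
  m = 7: sqrt(9) = 3, while -m + 10 = 3 — valid.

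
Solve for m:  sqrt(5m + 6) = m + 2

Square both sides: 5m + 6 = (m + 2)^2.
Expand and rearrange: m^2 - m - 2 = 0.
Solving gives m = 2 or m = -1.
Check each candidate in the original equation:
  m = 2: sqrt(16) = 4, while m + 2 = 4 — valid.
  m = -1: sqrt(1) = 1, while m + 2 = 1 — valid.

m = -1 or m = 2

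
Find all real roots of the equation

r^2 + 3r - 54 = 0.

r = -9 or r = 6

Factor: (r + 9)(r - 6) = 0.
So r = -9 or r = 6.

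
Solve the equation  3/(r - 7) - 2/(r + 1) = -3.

Multiply both sides by (r - 7)(r + 1):
3(r + 1) - 2(r - 7) = -3(r - 7)(r + 1).
Expand and collect terms: -3r^2 + 17r + 4 = 0.
By the quadratic formula, r = (-17 +/- sqrt(337)) / -6, so r ~= -0.2263 or r ~= 5.8929.
Neither value makes a denominator zero (r != 7, r != -1), so both are valid.

r = -0.2263 or r = 5.8929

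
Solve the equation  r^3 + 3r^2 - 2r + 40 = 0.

r = -5

Possible rational roots are divisors of 40. Testing r = -5 gives 0, so (r + 5) is a factor.
Divide: r^3 + 3r^2 - 2r + 40 = (r + 5)(r^2 - 2r + 8).
The quadratic r^2 - 2r + 8 has discriminant -28 < 0, so no further real roots.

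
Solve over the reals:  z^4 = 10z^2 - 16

Let u = z^2. The equation becomes u^2 - 10u + 16 = 0.
Factor: (u - 8)(u - 2) = 0, so u = 8 or u = 2.
z^2 = 8 gives z = +/-2*sqrt(2) ~= +/-2.8284.
z^2 = 2 gives z = +/-sqrt(2) ~= +/-1.4142.

z = -2.8284 or z = -1.4142 or z = 1.4142 or z = 2.8284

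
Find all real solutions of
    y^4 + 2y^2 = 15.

y = -1.7321 or y = 1.7321

Let u = y^2. The equation becomes u^2 + 2u - 15 = 0.
Factor: (u - 3)(u + 5) = 0, so u = 3 or u = -5.
y^2 = 3 gives y = +/-sqrt(3) ~= +/-1.7321.
y^2 = -5 < 0 has no real solution.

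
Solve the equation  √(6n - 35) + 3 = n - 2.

n = 6 or n = 10

Isolate the radical: √(6n - 35) = n - 5.
Square both sides: 6n - 35 = (n - 5)².
Expand and rearrange: n² - 16n + 60 = 0.
Solving gives n = 10 or n = 6.
Check each candidate in the original equation:
  n = 10: √(25) = 5, while n - 5 = 5 — valid.
  n = 6: √(1) = 1, while n - 5 = 1 — valid.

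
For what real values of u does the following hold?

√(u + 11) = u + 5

Square both sides: u + 11 = (u + 5)².
Expand and rearrange: u² + 9u + 14 = 0.
Solving gives u = -2 or u = -7.
Check each candidate in the original equation:
  u = -2: √(9) = 3, while u + 5 = 3 — valid.
  u = -7: √(4) = 2, while u + 5 = -2 — extraneous.

u = -2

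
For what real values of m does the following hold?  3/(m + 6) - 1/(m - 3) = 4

m = -5.2265 or m = 2.7265

Multiply both sides by (m + 6)(m - 3):
3(m - 3) - (m + 6) = 4(m + 6)(m - 3).
Expand and collect terms: 4m^2 + 10m - 57 = 0.
By the quadratic formula, m = (-10 +/- sqrt(1012)) / 8, so m ~= 2.7265 or m ~= -5.2265.
Neither value makes a denominator zero (m != -6, m != 3), so both are valid.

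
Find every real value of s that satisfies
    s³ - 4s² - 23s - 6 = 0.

Possible rational roots are divisors of -6. Testing s = -3 gives 0, so (s + 3) is a factor.
Divide: s³ - 4s² - 23s - 6 = (s + 3)(s² - 7s - 2).
Apply the quadratic formula to s² - 7s - 2 = 0: s = (7 ± √57)/2, i.e. s ≈ 7.2749 or s ≈ -0.2749.

s = -3 or s = -0.2749 or s = 7.2749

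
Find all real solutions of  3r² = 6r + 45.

Bring every term to one side: 3r² - 6r - 45 = 0.
Factor: 3(r - 5)(r + 3) = 0.
So r = 5 or r = -3.

r = -3 or r = 5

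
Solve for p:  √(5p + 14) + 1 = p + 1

p = 7

Isolate the radical: √(5p + 14) = p.
Square both sides: 5p + 14 = (p)².
Expand and rearrange: p² - 5p - 14 = 0.
Solving gives p = 7 or p = -2.
Check each candidate in the original equation:
  p = 7: √(49) = 7, while p = 7 — valid.
  p = -2: √(4) = 2, while p = -2 — extraneous.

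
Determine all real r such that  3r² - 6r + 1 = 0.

r = 0.1835 or r = 1.8165

Discriminant: (-6)² − 4·3·1 = 24.
Quadratic formula: r = (6 ± √24) / 6.
So r = √(6)/3 + 1 ≈ 1.8165 or r = 1 - √(6)/3 ≈ 0.1835.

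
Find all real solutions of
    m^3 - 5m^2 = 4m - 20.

m = -2 or m = 2 or m = 5

Rearrange: m^3 - 5m^2 - 4m + 20 = 0.
Possible rational roots are divisors of 20. Testing m = -2 gives 0, so (m + 2) is a factor.
Divide: m^3 - 5m^2 - 4m + 20 = (m + 2)(m^2 - 7m + 10).
Factor the quadratic: m = 5 or m = 2.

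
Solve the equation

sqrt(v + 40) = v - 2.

v = 9

Square both sides: v + 40 = (v - 2)^2.
Expand and rearrange: v^2 - 5v - 36 = 0.
Solving gives v = 9 or v = -4.
Check each candidate in the original equation:
  v = 9: sqrt(49) = 7, while v - 2 = 7 — valid.
  v = -4: sqrt(36) = 6, while v - 2 = -6 — extraneous.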